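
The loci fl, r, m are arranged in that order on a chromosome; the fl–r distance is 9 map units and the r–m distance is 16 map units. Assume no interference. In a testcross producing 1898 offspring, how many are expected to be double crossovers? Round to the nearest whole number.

Map distances give recombination frequencies of 0.090 and 0.160 for the two intervals.
With no interference, expected double-crossover frequency = 0.090 × 0.160 = 0.01440.
Expected number = 0.01440 × 1898 = 27.33 ≈ 27.

27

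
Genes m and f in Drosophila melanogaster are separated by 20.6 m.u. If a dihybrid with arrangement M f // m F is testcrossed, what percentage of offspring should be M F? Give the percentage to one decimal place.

A map distance of 20.6 m.u. corresponds to a recombination frequency of 0.206.
The F1 is M f / m F, so M F is a recombinant gamete class with expected frequency r/2 = 0.206/2 = 0.1030.
That is 0.1030 = 10.3% of the progeny.

10.3%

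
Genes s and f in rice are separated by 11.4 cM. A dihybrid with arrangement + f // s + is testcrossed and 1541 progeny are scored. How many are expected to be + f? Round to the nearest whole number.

683

A map distance of 11.4 cM corresponds to a recombination frequency of 0.114.
The F1 is + f / s +, so + f is a parental gamete class with expected frequency (1 − r)/2 = 0.886/2 = 0.4430.
Expected number = 0.4430 × 1541 = 682.66 ≈ 683.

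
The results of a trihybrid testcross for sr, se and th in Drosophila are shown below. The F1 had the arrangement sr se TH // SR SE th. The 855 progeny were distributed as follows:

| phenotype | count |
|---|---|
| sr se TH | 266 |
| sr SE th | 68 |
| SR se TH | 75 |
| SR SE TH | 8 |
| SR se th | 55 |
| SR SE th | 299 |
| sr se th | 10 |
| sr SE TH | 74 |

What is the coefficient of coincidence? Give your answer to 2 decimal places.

The two rarest classes, sr se th and SR SE TH, are the double crossovers. Comparing them with the parentals, only the th allele has switched, so th is the middle locus and the order is sr – th – se.
sr–th: (143 + 18)/855 = 0.1883; th–se: (129 + 18)/855 = 0.1719.
Expected DCO frequency = 0.1883 × 0.1719 ≈ 0.03237; observed = 18/855 ≈ 0.02105.
Coefficient of coincidence = 0.02105/0.03237 ≈ 0.65.

0.65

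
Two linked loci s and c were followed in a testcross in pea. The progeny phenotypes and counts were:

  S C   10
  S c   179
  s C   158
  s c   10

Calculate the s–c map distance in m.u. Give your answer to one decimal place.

The two most frequent classes, S c (179) and s C (158), are the parental types, so the F1 was S c / s C.
The recombinant classes are S C and s c: 10 + 10 = 20.
Recombination frequency = 20/357 = 0.0560 ≈ 5.6%, i.e. 5.6 m.u.

5.6 m.u.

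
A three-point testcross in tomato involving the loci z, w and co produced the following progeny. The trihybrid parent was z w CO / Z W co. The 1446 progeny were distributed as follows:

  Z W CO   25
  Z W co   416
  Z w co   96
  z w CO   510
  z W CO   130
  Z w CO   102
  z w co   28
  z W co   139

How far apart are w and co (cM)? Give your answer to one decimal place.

19.3 cM

The two rarest classes, z w co and Z W CO, are the double crossovers. Comparing them with the parentals, only the co allele has switched, so co is the middle locus and the order is w – co – z.
Crossovers in the w–co interval produce the single-crossover classes z W CO and Z w co (130 + 96 = 226) plus the double crossovers (53).
RF(w–co) = (226 + 53) / 1446 = 279/1446 = 0.1929 → 19.3 cM.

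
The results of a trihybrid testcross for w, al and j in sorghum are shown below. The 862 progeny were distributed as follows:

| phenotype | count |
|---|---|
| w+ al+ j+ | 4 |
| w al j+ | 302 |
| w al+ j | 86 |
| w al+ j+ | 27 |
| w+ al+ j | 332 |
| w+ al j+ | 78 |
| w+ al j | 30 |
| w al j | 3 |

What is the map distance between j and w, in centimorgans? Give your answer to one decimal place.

The two most frequent reciprocal classes, w al j+ and w+ al+ j, are the parental types, so the F1 was w al j+ / w+ al+ j.
The two rarest classes, w al j and w+ al+ j+, are the double crossovers. Comparing them with the parentals, only the j allele has switched, so j is the middle locus and the order is al – j – w.
Crossovers in the j–w interval produce the single-crossover classes w+ al j+ and w al+ j (78 + 86 = 164) plus the double crossovers (7).
RF(j–w) = (164 + 7) / 862 = 171/862 = 0.1984 → 19.8 centimorgans.

19.8 centimorgans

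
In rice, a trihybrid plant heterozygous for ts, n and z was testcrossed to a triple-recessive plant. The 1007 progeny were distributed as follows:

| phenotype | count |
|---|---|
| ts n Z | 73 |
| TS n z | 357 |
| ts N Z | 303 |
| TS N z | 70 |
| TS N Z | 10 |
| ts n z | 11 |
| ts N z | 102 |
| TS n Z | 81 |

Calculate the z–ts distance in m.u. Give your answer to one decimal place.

20.3 m.u.

The two most frequent reciprocal classes, ts N Z and TS n z, are the parental types, so the F1 was ts N Z / TS n z.
The two rarest classes, TS N Z and ts n z, are the double crossovers. Comparing them with the parentals, only the ts allele has switched, so ts is the middle locus and the order is n – ts – z.
Crossovers in the ts–z interval produce the single-crossover classes ts N z and TS n Z (102 + 81 = 183) plus the double crossovers (21).
RF(ts–z) = (183 + 21) / 1007 = 204/1007 = 0.2026 → 20.3 m.u.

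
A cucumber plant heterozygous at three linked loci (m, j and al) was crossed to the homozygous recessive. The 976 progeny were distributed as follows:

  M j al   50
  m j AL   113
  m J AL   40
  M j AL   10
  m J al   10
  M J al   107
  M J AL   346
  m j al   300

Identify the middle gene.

The two most frequent reciprocal classes, M J AL and m j al, are the parental types, so the F1 was M J AL / m j al.
The two rarest classes, M j AL and m J al, are the double crossovers. Comparing them with the parentals, only the j allele has switched, so j is the middle locus and the order is m – j – al.

j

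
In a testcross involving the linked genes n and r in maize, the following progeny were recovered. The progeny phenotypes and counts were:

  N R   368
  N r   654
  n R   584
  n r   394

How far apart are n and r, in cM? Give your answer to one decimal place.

The two most frequent classes, N r (654) and n R (584), are the parental types, so the F1 was N r / n R.
The recombinant classes are N R and n r: 368 + 394 = 762.
Recombination frequency = 762/2000 = 0.3810 ≈ 38.1%, i.e. 38.1 cM.

38.1 cM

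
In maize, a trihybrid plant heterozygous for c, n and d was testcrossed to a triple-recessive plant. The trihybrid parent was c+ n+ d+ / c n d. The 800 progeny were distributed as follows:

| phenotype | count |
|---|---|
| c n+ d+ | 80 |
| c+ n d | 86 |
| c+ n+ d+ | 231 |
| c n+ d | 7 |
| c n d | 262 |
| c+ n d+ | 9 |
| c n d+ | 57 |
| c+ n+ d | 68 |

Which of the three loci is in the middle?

n

The two rarest classes, c+ n d+ and c n+ d, are the double crossovers. Comparing them with the parentals, only the n allele has switched, so n is the middle locus and the order is c – n – d.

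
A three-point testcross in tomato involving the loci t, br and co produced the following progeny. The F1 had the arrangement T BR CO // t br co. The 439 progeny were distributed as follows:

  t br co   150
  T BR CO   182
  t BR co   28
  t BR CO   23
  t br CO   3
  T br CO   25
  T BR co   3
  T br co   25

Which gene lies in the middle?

The two rarest classes, T BR co and t br CO, are the double crossovers. Comparing them with the parentals, only the co allele has switched, so co is the middle locus and the order is br – co – t.

co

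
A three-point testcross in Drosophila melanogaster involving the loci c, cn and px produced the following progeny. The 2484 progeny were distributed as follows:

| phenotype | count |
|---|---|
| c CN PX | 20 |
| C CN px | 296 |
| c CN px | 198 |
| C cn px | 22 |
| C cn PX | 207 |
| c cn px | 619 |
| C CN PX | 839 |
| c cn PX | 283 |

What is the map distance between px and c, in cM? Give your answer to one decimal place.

25.0 cM

The two most frequent reciprocal classes, C CN PX and c cn px, are the parental types, so the F1 was C CN PX / c cn px.
The two rarest classes, c CN PX and C cn px, are the double crossovers. Comparing them with the parentals, only the c allele has switched, so c is the middle locus and the order is px – c – cn.
Crossovers in the px–c interval produce the single-crossover classes C CN px and c cn PX (296 + 283 = 579) plus the double crossovers (42).
RF(px–c) = (579 + 42) / 2484 = 621/2484 = 0.2500 → 25.0 cM.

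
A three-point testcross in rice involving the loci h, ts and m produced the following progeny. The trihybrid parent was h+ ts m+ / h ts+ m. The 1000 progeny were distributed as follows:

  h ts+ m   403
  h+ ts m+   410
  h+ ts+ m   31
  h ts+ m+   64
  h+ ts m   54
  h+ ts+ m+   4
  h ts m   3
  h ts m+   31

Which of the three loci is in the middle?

The two rarest classes, h+ ts+ m+ and h ts m, are the double crossovers. Comparing them with the parentals, only the ts allele has switched, so ts is the middle locus and the order is h – ts – m.

ts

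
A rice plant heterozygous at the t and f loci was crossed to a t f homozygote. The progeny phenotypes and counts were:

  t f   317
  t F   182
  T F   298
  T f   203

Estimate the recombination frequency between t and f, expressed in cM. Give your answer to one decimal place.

The two most frequent classes, T F (298) and t f (317), are the parental types, so the F1 was T F / t f.
The recombinant classes are T f and t F: 203 + 182 = 385.
Recombination frequency = 385/1000 = 0.3850 ≈ 38.5%, i.e. 38.5 cM.

38.5 cM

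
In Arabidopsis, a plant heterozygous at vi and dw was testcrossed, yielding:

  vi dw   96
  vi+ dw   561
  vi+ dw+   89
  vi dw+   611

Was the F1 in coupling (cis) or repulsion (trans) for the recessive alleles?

trans

The two most frequent classes are vi+ dw (561) and vi dw+ (611); these are the parental (non-recombinant) types.
So the F1 carried vi+ dw on one chromosome and vi dw+ on the other — the recessive alleles are on opposite chromosomes (trans / repulsion).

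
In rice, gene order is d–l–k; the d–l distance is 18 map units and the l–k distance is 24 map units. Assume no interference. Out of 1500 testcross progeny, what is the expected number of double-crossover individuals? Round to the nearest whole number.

65

Map distances give recombination frequencies of 0.180 and 0.240 for the two intervals.
With no interference, expected double-crossover frequency = 0.180 × 0.240 = 0.04320.
Expected number = 0.04320 × 1500 = 64.80 ≈ 65.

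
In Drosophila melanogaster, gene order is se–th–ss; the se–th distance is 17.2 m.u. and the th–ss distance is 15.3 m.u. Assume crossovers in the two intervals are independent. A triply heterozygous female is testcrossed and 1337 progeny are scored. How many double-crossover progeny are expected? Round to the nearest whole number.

Map distances give recombination frequencies of 0.172 and 0.153 for the two intervals.
With no interference, expected double-crossover frequency = 0.172 × 0.153 = 0.02632.
Expected number = 0.02632 × 1337 = 35.18 ≈ 35.

35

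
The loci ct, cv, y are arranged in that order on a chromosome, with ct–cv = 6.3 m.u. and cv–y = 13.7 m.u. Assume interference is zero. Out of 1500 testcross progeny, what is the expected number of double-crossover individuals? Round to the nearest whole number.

13

Map distances give recombination frequencies of 0.063 and 0.137 for the two intervals.
With no interference, expected double-crossover frequency = 0.063 × 0.137 = 0.00863.
Expected number = 0.00863 × 1500 = 12.95 ≈ 13.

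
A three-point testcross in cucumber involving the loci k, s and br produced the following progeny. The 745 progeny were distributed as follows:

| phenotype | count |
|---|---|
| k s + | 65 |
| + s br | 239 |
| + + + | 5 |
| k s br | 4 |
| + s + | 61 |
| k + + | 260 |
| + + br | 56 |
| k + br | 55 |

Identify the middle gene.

The two most frequent reciprocal classes, k + + and + s br, are the parental types, so the F1 was k + + / + s br.
The two rarest classes, + + + and k s br, are the double crossovers. Comparing them with the parentals, only the k allele has switched, so k is the middle locus and the order is s – k – br.

k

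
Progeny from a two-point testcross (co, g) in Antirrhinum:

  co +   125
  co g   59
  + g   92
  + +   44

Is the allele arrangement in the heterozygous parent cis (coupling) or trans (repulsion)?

trans

The two most frequent classes are + g (92) and co + (125); these are the parental (non-recombinant) types.
So the F1 carried + g on one chromosome and co + on the other — the recessive alleles are on opposite chromosomes (trans / repulsion).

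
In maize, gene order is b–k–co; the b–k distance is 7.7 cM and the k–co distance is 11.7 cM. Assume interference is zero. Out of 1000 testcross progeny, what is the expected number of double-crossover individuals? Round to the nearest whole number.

9

Map distances give recombination frequencies of 0.077 and 0.117 for the two intervals.
With no interference, expected double-crossover frequency = 0.077 × 0.117 = 0.00901.
Expected number = 0.00901 × 1000 = 9.01 ≈ 9.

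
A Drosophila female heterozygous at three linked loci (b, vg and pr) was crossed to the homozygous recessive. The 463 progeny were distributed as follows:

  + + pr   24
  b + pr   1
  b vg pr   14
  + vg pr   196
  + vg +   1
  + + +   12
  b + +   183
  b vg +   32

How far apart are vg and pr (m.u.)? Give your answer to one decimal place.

The two most frequent reciprocal classes, b + + and + vg pr, are the parental types, so the F1 was b + + / + vg pr.
The two rarest classes, b + pr and + vg +, are the double crossovers. Comparing them with the parentals, only the pr allele has switched, so pr is the middle locus and the order is vg – pr – b.
Crossovers in the vg–pr interval produce the single-crossover classes b vg + and + + pr (32 + 24 = 56) plus the double crossovers (2).
RF(vg–pr) = (56 + 2) / 463 = 58/463 = 0.1253 → 12.5 m.u.

12.5 m.u.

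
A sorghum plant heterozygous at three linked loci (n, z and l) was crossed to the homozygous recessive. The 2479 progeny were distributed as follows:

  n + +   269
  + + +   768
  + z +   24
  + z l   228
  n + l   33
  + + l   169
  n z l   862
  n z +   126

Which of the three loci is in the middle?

z

The two most frequent reciprocal classes, n z l and + + +, are the parental types, so the F1 was n z l / + + +.
The two rarest classes, n + l and + z +, are the double crossovers. Comparing them with the parentals, only the z allele has switched, so z is the middle locus and the order is n – z – l.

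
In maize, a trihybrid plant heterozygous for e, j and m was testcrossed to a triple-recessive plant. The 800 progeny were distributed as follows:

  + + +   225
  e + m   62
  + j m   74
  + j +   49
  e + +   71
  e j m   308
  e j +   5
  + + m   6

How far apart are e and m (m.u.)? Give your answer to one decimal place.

The two most frequent reciprocal classes, e j m and + + +, are the parental types, so the F1 was e j m / + + +.
The two rarest classes, e j + and + + m, are the double crossovers. Comparing them with the parentals, only the m allele has switched, so m is the middle locus and the order is j – m – e.
Crossovers in the m–e interval produce the single-crossover classes + j m and e + + (74 + 71 = 145) plus the double crossovers (11).
RF(m–e) = (145 + 11) / 800 = 156/800 = 0.1950 → 19.5 m.u.

19.5 m.u.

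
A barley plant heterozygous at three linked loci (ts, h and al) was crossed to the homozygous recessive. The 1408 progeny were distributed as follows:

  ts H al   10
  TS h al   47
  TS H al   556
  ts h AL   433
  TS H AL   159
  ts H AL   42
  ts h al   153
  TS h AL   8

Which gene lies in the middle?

ts

The two most frequent reciprocal classes, ts h AL and TS H al, are the parental types, so the F1 was ts h AL / TS H al.
The two rarest classes, TS h AL and ts H al, are the double crossovers. Comparing them with the parentals, only the ts allele has switched, so ts is the middle locus and the order is al – ts – h.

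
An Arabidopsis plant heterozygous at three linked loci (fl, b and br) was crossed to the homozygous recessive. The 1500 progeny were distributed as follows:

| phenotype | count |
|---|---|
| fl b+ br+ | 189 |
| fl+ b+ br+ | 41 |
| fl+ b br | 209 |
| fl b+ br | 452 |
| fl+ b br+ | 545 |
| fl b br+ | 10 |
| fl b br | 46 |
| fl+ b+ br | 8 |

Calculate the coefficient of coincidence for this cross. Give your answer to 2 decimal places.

0.62

The two most frequent reciprocal classes, fl b+ br and fl+ b br+, are the parental types, so the F1 was fl b+ br / fl+ b br+.
The two rarest classes, fl+ b+ br and fl b br+, are the double crossovers. Comparing them with the parentals, only the fl allele has switched, so fl is the middle locus and the order is br – fl – b.
br–fl: (398 + 18)/1500 = 0.2773; fl–b: (87 + 18)/1500 = 0.0700.
Expected DCO frequency = 0.2773 × 0.0700 ≈ 0.01941; observed = 18/1500 ≈ 0.01200.
Coefficient of coincidence = 0.01200/0.01941 ≈ 0.62.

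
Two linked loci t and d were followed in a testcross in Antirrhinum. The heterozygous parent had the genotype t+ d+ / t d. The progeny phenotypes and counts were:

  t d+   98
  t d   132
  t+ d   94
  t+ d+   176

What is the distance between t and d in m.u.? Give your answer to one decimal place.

38.4 m.u.

The recombinant classes are t+ d and t d+: 94 + 98 = 192.
Recombination frequency = 192/500 = 0.3840 ≈ 38.4%, i.e. 38.4 m.u.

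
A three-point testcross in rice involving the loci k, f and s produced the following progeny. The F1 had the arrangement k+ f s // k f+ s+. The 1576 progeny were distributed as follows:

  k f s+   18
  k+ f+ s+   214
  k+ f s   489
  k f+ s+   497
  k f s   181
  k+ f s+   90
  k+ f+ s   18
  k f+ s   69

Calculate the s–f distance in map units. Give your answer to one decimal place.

12.4 map units

The two rarest classes, k+ f+ s and k f s+, are the double crossovers. Comparing them with the parentals, only the f allele has switched, so f is the middle locus and the order is k – f – s.
Crossovers in the f–s interval produce the single-crossover classes k+ f s+ and k f+ s (90 + 69 = 159) plus the double crossovers (36).
RF(f–s) = (159 + 36) / 1576 = 195/1576 = 0.1237 → 12.4 map units.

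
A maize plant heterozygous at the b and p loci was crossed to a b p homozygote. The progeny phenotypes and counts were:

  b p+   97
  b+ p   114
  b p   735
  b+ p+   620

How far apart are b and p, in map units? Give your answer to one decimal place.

The two most frequent classes, b+ p+ (620) and b p (735), are the parental types, so the F1 was b+ p+ / b p.
The recombinant classes are b+ p and b p+: 114 + 97 = 211.
Recombination frequency = 211/1566 = 0.1347 ≈ 13.5%, i.e. 13.5 map units.

13.5 map units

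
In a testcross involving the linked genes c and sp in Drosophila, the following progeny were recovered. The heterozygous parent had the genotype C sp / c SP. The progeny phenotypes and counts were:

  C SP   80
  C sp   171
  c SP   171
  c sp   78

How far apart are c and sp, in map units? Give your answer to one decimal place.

31.6 map units

The recombinant classes are C SP and c sp: 80 + 78 = 158.
Recombination frequency = 158/500 = 0.3160 ≈ 31.6%, i.e. 31.6 map units.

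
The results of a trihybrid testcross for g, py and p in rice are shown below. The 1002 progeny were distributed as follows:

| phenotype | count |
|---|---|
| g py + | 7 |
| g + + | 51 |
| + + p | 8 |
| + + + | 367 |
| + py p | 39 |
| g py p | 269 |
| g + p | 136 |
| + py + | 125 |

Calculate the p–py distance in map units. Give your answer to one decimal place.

27.5 map units

The two most frequent reciprocal classes, + + + and g py p, are the parental types, so the F1 was + + + / g py p.
The two rarest classes, + + p and g py +, are the double crossovers. Comparing them with the parentals, only the p allele has switched, so p is the middle locus and the order is py – p – g.
Crossovers in the py–p interval produce the single-crossover classes + py + and g + p (125 + 136 = 261) plus the double crossovers (15).
RF(py–p) = (261 + 15) / 1002 = 276/1002 = 0.2754 → 27.5 map units.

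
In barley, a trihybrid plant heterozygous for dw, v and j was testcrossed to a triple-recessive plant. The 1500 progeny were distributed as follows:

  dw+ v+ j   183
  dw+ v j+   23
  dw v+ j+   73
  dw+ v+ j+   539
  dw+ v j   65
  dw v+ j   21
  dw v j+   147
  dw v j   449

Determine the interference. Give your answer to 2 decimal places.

The two most frequent reciprocal classes, dw v j and dw+ v+ j+, are the parental types, so the F1 was dw v j / dw+ v+ j+.
The two rarest classes, dw v+ j and dw+ v j+, are the double crossovers. Comparing them with the parentals, only the v allele has switched, so v is the middle locus and the order is dw – v – j.
dw–v: (138 + 44)/1500 = 0.1213; v–j: (330 + 44)/1500 = 0.2493.
Expected DCO frequency = 0.1213 × 0.2493 ≈ 0.03024; observed = 44/1500 ≈ 0.02933.
Coefficient of coincidence = 0.02933/0.03024 ≈ 0.97; interference = 1 − 0.97 = 0.03.

0.03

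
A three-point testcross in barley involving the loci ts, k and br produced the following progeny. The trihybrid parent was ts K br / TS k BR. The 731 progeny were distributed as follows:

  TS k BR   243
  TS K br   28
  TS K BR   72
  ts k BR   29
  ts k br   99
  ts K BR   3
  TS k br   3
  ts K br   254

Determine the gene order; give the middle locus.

The two rarest classes, ts K BR and TS k br, are the double crossovers. Comparing them with the parentals, only the br allele has switched, so br is the middle locus and the order is k – br – ts.

br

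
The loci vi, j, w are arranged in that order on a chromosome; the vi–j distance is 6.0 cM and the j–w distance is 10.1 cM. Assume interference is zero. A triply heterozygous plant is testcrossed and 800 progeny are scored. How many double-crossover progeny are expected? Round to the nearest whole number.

Map distances give recombination frequencies of 0.060 and 0.101 for the two intervals.
With no interference, expected double-crossover frequency = 0.060 × 0.101 = 0.00606.
Expected number = 0.00606 × 800 = 4.85 ≈ 5.

5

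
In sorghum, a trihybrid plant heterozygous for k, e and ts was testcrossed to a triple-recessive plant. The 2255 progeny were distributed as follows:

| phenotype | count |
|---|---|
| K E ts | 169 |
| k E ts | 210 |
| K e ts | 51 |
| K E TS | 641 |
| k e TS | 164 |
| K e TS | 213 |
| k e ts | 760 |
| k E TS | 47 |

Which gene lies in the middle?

The two most frequent reciprocal classes, K E TS and k e ts, are the parental types, so the F1 was K E TS / k e ts.
The two rarest classes, k E TS and K e ts, are the double crossovers. Comparing them with the parentals, only the k allele has switched, so k is the middle locus and the order is ts – k – e.

k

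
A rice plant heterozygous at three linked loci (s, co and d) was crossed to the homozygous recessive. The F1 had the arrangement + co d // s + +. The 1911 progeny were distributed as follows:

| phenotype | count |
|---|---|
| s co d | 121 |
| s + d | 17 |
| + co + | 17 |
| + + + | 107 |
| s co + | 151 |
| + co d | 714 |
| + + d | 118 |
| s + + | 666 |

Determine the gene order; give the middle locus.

The two rarest classes, + co + and s + d, are the double crossovers. Comparing them with the parentals, only the d allele has switched, so d is the middle locus and the order is co – d – s.

d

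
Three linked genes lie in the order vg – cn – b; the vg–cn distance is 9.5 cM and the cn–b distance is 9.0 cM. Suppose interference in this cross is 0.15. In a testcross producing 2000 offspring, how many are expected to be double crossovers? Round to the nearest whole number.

15

Map distances give recombination frequencies of 0.095 and 0.090 for the two intervals.
With interference 0.15 (so coincidence = 0.85), expected double-crossover frequency = 0.095 × 0.090 × 0.85 = 0.00727.
Expected number = 0.00727 × 2000 = 14.54 ≈ 15.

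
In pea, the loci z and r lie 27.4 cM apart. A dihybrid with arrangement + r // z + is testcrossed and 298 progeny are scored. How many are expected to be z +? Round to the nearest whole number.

A map distance of 27.4 cM corresponds to a recombination frequency of 0.274.
The F1 is + r / z +, so z + is a parental gamete class with expected frequency (1 − r)/2 = 0.726/2 = 0.3630.
Expected number = 0.3630 × 298 = 108.17 ≈ 108.

108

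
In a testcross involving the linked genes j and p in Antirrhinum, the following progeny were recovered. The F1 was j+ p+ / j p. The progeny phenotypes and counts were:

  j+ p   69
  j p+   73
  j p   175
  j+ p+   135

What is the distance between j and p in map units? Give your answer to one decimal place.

The recombinant classes are j+ p and j p+: 69 + 73 = 142.
Recombination frequency = 142/452 = 0.3142 ≈ 31.4%, i.e. 31.4 map units.

31.4 map units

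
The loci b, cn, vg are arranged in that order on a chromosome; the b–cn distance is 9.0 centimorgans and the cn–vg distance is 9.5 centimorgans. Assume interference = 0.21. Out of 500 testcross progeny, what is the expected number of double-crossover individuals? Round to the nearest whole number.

Map distances give recombination frequencies of 0.090 and 0.095 for the two intervals.
With interference 0.21 (so coincidence = 0.79), expected double-crossover frequency = 0.090 × 0.095 × 0.79 = 0.00675.
Expected number = 0.00675 × 500 = 3.38 ≈ 3.

3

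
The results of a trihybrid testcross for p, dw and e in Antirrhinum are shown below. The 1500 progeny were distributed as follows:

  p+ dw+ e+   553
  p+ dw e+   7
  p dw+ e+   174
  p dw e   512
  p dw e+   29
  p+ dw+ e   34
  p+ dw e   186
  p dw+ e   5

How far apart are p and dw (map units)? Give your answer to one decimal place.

The two most frequent reciprocal classes, p dw e and p+ dw+ e+, are the parental types, so the F1 was p dw e / p+ dw+ e+.
The two rarest classes, p dw+ e and p+ dw e+, are the double crossovers. Comparing them with the parentals, only the dw allele has switched, so dw is the middle locus and the order is e – dw – p.
Crossovers in the dw–p interval produce the single-crossover classes p+ dw e and p dw+ e+ (186 + 174 = 360) plus the double crossovers (12).
RF(dw–p) = (360 + 12) / 1500 = 372/1500 = 0.2480 → 24.8 map units.

24.8 map units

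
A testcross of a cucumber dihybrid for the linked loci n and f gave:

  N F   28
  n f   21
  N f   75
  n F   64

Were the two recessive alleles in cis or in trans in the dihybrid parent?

trans

The two most frequent classes are N f (75) and n F (64); these are the parental (non-recombinant) types.
So the F1 carried N f on one chromosome and n F on the other — the recessive alleles are on opposite chromosomes (trans / repulsion).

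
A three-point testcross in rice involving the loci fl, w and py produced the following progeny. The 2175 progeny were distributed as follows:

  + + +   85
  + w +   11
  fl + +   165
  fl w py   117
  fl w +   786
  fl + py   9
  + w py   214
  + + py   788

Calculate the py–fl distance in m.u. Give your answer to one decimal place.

10.2 m.u.

The two most frequent reciprocal classes, + + py and fl w +, are the parental types, so the F1 was + + py / fl w +.
The two rarest classes, fl + py and + w +, are the double crossovers. Comparing them with the parentals, only the fl allele has switched, so fl is the middle locus and the order is w – fl – py.
Crossovers in the fl–py interval produce the single-crossover classes + + + and fl w py (85 + 117 = 202) plus the double crossovers (20).
RF(fl–py) = (202 + 20) / 2175 = 222/2175 = 0.1021 → 10.2 m.u.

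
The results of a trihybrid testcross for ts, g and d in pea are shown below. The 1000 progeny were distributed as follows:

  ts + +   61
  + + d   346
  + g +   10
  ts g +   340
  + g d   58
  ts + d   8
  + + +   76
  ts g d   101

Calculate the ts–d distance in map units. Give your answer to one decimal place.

19.5 map units

The two most frequent reciprocal classes, ts g + and + + d, are the parental types, so the F1 was ts g + / + + d.
The two rarest classes, + g + and ts + d, are the double crossovers. Comparing them with the parentals, only the ts allele has switched, so ts is the middle locus and the order is g – ts – d.
Crossovers in the ts–d interval produce the single-crossover classes ts g d and + + + (101 + 76 = 177) plus the double crossovers (18).
RF(ts–d) = (177 + 18) / 1000 = 195/1000 = 0.1950 → 19.5 map units.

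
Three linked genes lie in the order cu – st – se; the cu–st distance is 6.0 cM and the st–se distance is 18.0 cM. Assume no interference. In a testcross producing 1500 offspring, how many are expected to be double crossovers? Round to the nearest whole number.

16

Map distances give recombination frequencies of 0.060 and 0.180 for the two intervals.
With no interference, expected double-crossover frequency = 0.060 × 0.180 = 0.01080.
Expected number = 0.01080 × 1500 = 16.20 ≈ 16.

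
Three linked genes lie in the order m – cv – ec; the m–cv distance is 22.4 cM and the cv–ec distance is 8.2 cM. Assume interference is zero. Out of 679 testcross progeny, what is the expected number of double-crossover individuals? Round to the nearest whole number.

Map distances give recombination frequencies of 0.224 and 0.082 for the two intervals.
With no interference, expected double-crossover frequency = 0.224 × 0.082 = 0.01837.
Expected number = 0.01837 × 679 = 12.47 ≈ 12.

12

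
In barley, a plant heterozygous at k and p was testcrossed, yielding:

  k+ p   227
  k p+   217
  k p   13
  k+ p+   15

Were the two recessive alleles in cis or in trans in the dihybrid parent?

The two most frequent classes are k+ p (227) and k p+ (217); these are the parental (non-recombinant) types.
So the F1 carried k+ p on one chromosome and k p+ on the other — the recessive alleles are on opposite chromosomes (trans / repulsion).

trans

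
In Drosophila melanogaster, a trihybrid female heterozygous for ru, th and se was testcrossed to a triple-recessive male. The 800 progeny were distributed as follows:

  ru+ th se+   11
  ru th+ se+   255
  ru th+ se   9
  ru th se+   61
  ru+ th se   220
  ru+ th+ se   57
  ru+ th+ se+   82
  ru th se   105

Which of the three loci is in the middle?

The two most frequent reciprocal classes, ru th+ se+ and ru+ th se, are the parental types, so the F1 was ru th+ se+ / ru+ th se.
The two rarest classes, ru th+ se and ru+ th se+, are the double crossovers. Comparing them with the parentals, only the se allele has switched, so se is the middle locus and the order is th – se – ru.

se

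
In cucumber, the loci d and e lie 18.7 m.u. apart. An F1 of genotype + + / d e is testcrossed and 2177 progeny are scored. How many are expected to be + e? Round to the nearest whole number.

A map distance of 18.7 m.u. corresponds to a recombination frequency of 0.187.
The F1 is + + / d e, so + e is a recombinant gamete class with expected frequency r/2 = 0.187/2 = 0.0935.
Expected number = 0.0935 × 2177 = 203.55 ≈ 204.

204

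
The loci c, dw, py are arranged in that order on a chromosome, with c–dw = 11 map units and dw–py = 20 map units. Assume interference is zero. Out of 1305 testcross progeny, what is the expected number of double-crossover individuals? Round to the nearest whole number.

29

Map distances give recombination frequencies of 0.110 and 0.200 for the two intervals.
With no interference, expected double-crossover frequency = 0.110 × 0.200 = 0.02200.
Expected number = 0.02200 × 1305 = 28.71 ≈ 29.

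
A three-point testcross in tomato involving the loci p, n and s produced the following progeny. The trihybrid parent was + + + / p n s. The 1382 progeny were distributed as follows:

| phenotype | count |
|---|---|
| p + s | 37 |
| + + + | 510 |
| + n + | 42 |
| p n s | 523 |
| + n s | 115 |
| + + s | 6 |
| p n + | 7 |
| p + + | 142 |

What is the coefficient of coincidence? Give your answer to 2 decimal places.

The two rarest classes, + + s and p n +, are the double crossovers. Comparing them with the parentals, only the s allele has switched, so s is the middle locus and the order is n – s – p.
n–s: (79 + 13)/1382 = 0.0666; s–p: (257 + 13)/1382 = 0.1954.
Expected DCO frequency = 0.0666 × 0.1954 ≈ 0.01301; observed = 13/1382 ≈ 0.00941.
Coefficient of coincidence = 0.00941/0.01301 ≈ 0.72.

0.72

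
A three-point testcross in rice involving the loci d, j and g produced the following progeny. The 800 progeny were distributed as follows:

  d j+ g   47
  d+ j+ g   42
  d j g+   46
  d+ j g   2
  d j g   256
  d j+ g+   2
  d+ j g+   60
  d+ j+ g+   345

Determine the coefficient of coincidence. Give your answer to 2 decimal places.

The two most frequent reciprocal classes, d+ j+ g+ and d j g, are the parental types, so the F1 was d+ j+ g+ / d j g.
The two rarest classes, d j+ g+ and d+ j g, are the double crossovers. Comparing them with the parentals, only the d allele has switched, so d is the middle locus and the order is g – d – j.
g–d: (88 + 4)/800 = 0.1150; d–j: (107 + 4)/800 = 0.1388.
Expected DCO frequency = 0.1150 × 0.1388 ≈ 0.01596; observed = 4/800 ≈ 0.00500.
Coefficient of coincidence = 0.00500/0.01596 ≈ 0.31.

0.31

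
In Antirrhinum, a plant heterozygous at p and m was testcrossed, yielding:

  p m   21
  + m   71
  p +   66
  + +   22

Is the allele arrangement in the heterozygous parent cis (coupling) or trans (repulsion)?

The two most frequent classes are + m (71) and p + (66); these are the parental (non-recombinant) types.
So the F1 carried + m on one chromosome and p + on the other — the recessive alleles are on opposite chromosomes (trans / repulsion).

trans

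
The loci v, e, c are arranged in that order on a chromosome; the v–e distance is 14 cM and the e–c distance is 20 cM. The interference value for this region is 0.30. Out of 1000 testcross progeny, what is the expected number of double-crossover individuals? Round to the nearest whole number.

20

Map distances give recombination frequencies of 0.140 and 0.200 for the two intervals.
With interference 0.30 (so coincidence = 0.70), expected double-crossover frequency = 0.140 × 0.200 × 0.70 = 0.01960.
Expected number = 0.01960 × 1000 = 19.60 ≈ 20.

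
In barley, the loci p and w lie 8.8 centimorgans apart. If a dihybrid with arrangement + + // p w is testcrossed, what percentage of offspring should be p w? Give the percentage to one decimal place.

45.6%

A map distance of 8.8 centimorgans corresponds to a recombination frequency of 0.088.
The F1 is + + / p w, so p w is a parental gamete class with expected frequency (1 − r)/2 = 0.912/2 = 0.4560.
That is 0.4560 = 45.6% of the progeny.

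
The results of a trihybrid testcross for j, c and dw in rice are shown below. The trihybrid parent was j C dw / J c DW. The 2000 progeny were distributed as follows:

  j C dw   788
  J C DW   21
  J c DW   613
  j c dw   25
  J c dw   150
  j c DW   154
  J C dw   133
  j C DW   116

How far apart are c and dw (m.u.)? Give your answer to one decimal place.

15.6 m.u.

The two rarest classes, j c dw and J C DW, are the double crossovers. Comparing them with the parentals, only the c allele has switched, so c is the middle locus and the order is j – c – dw.
Crossovers in the c–dw interval produce the single-crossover classes j C DW and J c dw (116 + 150 = 266) plus the double crossovers (46).
RF(c–dw) = (266 + 46) / 2000 = 312/2000 = 0.1560 → 15.6 m.u.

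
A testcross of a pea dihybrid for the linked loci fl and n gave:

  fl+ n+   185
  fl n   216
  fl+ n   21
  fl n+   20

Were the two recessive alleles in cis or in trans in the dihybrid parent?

cis

The two most frequent classes are fl+ n+ (185) and fl n (216); these are the parental (non-recombinant) types.
So the F1 carried fl+ n+ on one chromosome and fl n on the other — the recessive alleles are on the same chromosome (cis / coupling).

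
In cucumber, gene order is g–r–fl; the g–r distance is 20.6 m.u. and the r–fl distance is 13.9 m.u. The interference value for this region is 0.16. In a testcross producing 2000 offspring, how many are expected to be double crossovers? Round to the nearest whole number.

48

Map distances give recombination frequencies of 0.206 and 0.139 for the two intervals.
With interference 0.16 (so coincidence = 0.84), expected double-crossover frequency = 0.206 × 0.139 × 0.84 = 0.02405.
Expected number = 0.02405 × 2000 = 48.11 ≈ 48.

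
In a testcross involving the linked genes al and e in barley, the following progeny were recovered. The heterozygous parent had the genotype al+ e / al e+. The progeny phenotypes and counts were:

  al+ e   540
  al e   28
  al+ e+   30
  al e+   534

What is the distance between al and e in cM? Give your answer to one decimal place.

5.1 cM

The recombinant classes are al+ e+ and al e: 30 + 28 = 58.
Recombination frequency = 58/1132 = 0.0512 ≈ 5.1%, i.e. 5.1 cM.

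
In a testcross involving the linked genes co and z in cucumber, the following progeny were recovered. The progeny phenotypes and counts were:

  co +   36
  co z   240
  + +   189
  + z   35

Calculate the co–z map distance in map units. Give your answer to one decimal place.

The two most frequent classes, + + (189) and co z (240), are the parental types, so the F1 was + + / co z.
The recombinant classes are + z and co +: 35 + 36 = 71.
Recombination frequency = 71/500 = 0.1420 ≈ 14.2%, i.e. 14.2 map units.

14.2 map units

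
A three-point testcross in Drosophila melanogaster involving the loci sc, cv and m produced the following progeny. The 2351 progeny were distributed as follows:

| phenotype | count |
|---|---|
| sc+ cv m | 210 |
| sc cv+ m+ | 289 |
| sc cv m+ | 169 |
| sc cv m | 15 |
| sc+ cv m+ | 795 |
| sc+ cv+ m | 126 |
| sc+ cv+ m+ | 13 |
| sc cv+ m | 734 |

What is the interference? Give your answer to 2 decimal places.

The two most frequent reciprocal classes, sc cv+ m and sc+ cv m+, are the parental types, so the F1 was sc cv+ m / sc+ cv m+.
The two rarest classes, sc cv m and sc+ cv+ m+, are the double crossovers. Comparing them with the parentals, only the cv allele has switched, so cv is the middle locus and the order is sc – cv – m.
sc–cv: (295 + 28)/2351 = 0.1374; cv–m: (499 + 28)/2351 = 0.2242.
Expected DCO frequency = 0.1374 × 0.2242 ≈ 0.03081; observed = 28/2351 ≈ 0.01191.
Coefficient of coincidence = 0.01191/0.03081 ≈ 0.39; interference = 1 − 0.39 = 0.61.

0.61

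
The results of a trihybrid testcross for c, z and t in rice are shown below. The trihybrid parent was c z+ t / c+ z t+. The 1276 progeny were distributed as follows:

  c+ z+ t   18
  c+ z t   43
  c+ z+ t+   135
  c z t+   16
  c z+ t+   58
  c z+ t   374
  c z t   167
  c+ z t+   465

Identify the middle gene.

The two rarest classes, c+ z+ t and c z t+, are the double crossovers. Comparing them with the parentals, only the c allele has switched, so c is the middle locus and the order is t – c – z.

c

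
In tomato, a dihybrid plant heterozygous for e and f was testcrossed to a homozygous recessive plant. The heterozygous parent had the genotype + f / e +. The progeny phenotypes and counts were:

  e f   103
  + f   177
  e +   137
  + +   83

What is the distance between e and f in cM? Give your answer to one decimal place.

The recombinant classes are + + and e f: 83 + 103 = 186.
Recombination frequency = 186/500 = 0.3720 ≈ 37.2%, i.e. 37.2 cM.

37.2 cM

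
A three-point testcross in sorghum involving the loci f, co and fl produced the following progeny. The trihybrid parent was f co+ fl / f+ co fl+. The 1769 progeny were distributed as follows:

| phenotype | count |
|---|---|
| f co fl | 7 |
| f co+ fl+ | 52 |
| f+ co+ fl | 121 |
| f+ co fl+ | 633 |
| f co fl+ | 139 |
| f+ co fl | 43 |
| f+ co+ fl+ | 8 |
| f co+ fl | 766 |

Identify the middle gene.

The two rarest classes, f co fl and f+ co+ fl+, are the double crossovers. Comparing them with the parentals, only the co allele has switched, so co is the middle locus and the order is fl – co – f.

co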